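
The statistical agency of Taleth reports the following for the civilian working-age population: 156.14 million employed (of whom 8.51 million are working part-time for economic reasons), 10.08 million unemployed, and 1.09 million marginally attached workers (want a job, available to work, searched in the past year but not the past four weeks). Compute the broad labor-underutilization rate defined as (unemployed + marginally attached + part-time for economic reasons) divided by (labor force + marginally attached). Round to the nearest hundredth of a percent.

Broad underutilization rate ≈ 11.76%.

Labor force = 156.14 + 10.08 = 166.22 million.
Numerator = 10.08 + 1.09 + 8.51 = 19.68 million.
Denominator = 166.22 + 1.09 = 167.31 million.
Broad rate = 19.68 / 167.31 = 11.76%.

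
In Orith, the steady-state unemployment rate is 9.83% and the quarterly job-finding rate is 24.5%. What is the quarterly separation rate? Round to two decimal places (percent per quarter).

From u* = s/(s+f): s = u·f/(1−u).
s = 0.0983 × 24.5 / (1 − 0.0983) = 2.4083 / 0.9017 ≈ 2.67% per quarter.

Separation rate ≈ 2.67% per quarter.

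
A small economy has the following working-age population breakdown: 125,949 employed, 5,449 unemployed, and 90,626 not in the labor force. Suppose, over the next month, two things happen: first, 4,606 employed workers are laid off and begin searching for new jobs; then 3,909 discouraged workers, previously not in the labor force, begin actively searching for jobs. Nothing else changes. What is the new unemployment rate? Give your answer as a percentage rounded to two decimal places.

Initially, labor force = 125,949 + 5,449 = 131,398, so u = 5,449/131,398 = 4.15%.
After the first change, employed falls and unemployed rises by 4,606; labor force unchanged → E = 121,343, U = 10,055, labor force = 131,398.
After the second change, unemployed and labor force both rise by 3,909 → E = 121,343, U = 13,964, labor force = 135,307.
New unemployment rate = 13,964 / 135,307 = 10.32%.

New unemployment rate ≈ 10.32%.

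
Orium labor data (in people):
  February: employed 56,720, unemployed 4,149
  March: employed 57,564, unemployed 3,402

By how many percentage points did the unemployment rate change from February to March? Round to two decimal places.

February: labor force = 56,720 + 4,149 = 60,869; u = 4,149/60,869 = 6.82%.
March: labor force = 57,564 + 3,402 = 60,966; u = 3,402/60,966 = 5.58%.
Change = 5.58% − 6.82% = −1.24 pp.

The unemployment rate changed by −1.24 percentage points.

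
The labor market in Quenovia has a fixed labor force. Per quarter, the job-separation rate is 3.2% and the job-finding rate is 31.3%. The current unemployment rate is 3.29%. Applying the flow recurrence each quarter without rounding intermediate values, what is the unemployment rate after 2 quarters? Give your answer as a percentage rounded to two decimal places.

With a fixed labor force, u_{t+1} = u_t + s·(1−u_t) − f·u_t = u_t·(1−s−f) + s.
Here 1−s−f = 0.655 and s = 0.032.
u_1 = 0.032900 × 0.655 + 0.032 = 0.053549.
u_2 = 0.053549 × 0.655 + 0.032 = 0.067075.

Unemployment rate after two quarters ≈ 6.71%.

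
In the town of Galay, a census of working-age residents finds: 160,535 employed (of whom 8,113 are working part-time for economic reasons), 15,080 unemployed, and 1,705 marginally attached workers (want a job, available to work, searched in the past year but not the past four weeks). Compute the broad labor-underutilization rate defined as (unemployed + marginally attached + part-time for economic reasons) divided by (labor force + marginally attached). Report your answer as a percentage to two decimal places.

Labor force = 160,535 + 15,080 = 175,615.
Numerator = 15,080 + 1,705 + 8,113 = 24,898.
Denominator = 175,615 + 1,705 = 177,320.
Broad rate = 24,898 / 177,320 = 14.04%.

Broad underutilization rate ≈ 14.04%.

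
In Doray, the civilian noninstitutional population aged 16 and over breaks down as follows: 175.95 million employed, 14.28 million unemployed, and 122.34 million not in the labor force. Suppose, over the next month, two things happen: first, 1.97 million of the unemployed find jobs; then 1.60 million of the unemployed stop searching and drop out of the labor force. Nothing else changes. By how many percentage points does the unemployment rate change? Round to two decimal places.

Initially, labor force = 175.95 + 14.28 = 190.23 million, so u = 14.28/190.23 = 7.51%.
After the first change, unemployed falls and employed rises by 1.97; labor force unchanged → E = 177.92, U = 12.31, labor force = 190.23 million.
After the second change, unemployed and labor force both fall by 1.60 → E = 177.92, U = 10.71, labor force = 188.63 million.
New unemployment rate = 10.71 / 188.63 = 5.68%.
Change = 5.68% − 7.51% = −1.83 percentage points.

The unemployment rate changes by −1.83 percentage points.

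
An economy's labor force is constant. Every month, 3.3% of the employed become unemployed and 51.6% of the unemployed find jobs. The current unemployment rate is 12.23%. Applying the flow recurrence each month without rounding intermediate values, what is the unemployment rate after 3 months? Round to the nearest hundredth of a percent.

Unemployment rate after three months ≈ 6.58%.

With a fixed labor force, u_{t+1} = u_t + s·(1−u_t) − f·u_t = u_t·(1−s−f) + s.
Here 1−s−f = 0.451 and s = 0.033.
u_1 = 0.122300 × 0.451 + 0.033 = 0.088157.
u_2 = 0.088157 × 0.451 + 0.033 = 0.072759.
u_3 = 0.072759 × 0.451 + 0.033 = 0.065814.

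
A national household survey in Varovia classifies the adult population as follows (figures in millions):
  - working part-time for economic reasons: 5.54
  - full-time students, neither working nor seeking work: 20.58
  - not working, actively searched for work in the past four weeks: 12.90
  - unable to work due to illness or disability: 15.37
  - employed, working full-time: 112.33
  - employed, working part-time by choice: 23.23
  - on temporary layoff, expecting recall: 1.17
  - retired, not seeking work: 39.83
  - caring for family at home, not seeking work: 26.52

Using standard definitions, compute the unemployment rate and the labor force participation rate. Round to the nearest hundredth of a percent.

Unemployment rate ≈ 9.07%; labor force participation rate ≈ 60.27%.

Employed = 5.54 + 112.33 + 23.23 = 141.10 million (anyone who worked, including part-time for economic reasons, counts as employed).
Unemployed = 12.90 + 1.17 = 14.07 million (jobless and actively searching, or on temporary layoff).
Labor force = 141.10 + 14.07 = 155.17 million.
Not in labor force = 20.58 + 15.37 + 39.83 + 26.52 = 102.30 million (those not working and not actively searching are outside the labor force).
Civilian working-age population = 155.17 + 102.30 = 257.47 million.
Unemployment rate = 14.07 / 155.17 = 9.07%.
Labor force participation rate = 155.17 / 257.47 = 60.27%.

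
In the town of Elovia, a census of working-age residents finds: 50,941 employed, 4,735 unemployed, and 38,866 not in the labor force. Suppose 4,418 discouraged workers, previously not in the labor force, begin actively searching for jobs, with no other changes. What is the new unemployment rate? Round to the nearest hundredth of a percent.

Initially, labor force = 50,941 + 4,735 = 55,676, so u = 4,735/55,676 = 8.50%.
After the change, unemployed and labor force both rise by 4,418 → E = 50,941, U = 9,153, labor force = 60,094.
New unemployment rate = 9,153 / 60,094 = 15.23%.

New unemployment rate ≈ 15.23%.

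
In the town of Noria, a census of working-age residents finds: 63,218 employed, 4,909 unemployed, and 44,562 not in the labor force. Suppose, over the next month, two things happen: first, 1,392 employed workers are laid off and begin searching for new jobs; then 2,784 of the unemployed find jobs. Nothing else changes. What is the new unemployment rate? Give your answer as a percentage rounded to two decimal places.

New unemployment rate ≈ 5.16%.

Initially, labor force = 63,218 + 4,909 = 68,127, so u = 4,909/68,127 = 7.21%.
After the first change, employed falls and unemployed rises by 1,392; labor force unchanged → E = 61,826, U = 6,301, labor force = 68,127.
After the second change, unemployed falls and employed rises by 2,784; labor force unchanged → E = 64,610, U = 3,517, labor force = 68,127.
New unemployment rate = 3,517 / 68,127 = 5.16%.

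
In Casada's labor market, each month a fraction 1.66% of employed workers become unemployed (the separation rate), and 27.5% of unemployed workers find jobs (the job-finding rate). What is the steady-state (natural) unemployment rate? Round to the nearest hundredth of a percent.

Steady-state unemployment rate ≈ 5.69%.

At steady state the flows balance: s·E = f·U, so U/(E+U) = s/(s+f).
u* = 1.66 / (1.66 + 27.5) = 1.66 / 29.16 = 5.69%.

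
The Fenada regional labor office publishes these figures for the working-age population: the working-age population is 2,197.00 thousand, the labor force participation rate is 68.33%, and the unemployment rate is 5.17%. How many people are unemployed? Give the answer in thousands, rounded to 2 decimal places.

About 77.61 thousand are unemployed.

Labor force = 0.6833 × 2,197.00 = 1,501.21 thousand.
Unemployed = 0.0517 × 1,501.21 ≈ 77.61 thousand.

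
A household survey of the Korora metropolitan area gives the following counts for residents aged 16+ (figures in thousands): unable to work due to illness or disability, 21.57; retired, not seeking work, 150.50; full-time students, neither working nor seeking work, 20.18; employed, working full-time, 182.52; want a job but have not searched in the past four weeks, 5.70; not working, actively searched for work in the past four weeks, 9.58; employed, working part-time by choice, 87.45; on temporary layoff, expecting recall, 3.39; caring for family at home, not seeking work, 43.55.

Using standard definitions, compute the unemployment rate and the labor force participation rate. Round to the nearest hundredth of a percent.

Unemployment rate ≈ 4.58%; labor force participation rate ≈ 53.95%.

Employed = 182.52 + 87.45 = 269.97 thousand.
Unemployed = 9.58 + 3.39 = 12.97 thousand (jobless and actively searching, or on temporary layoff).
Labor force = 269.97 + 12.97 = 282.94 thousand.
Not in labor force = 21.57 + 150.50 + 20.18 + 5.70 + 43.55 = 241.50 thousand (those not working and not actively searching are outside the labor force — including those who want a job but have given up searching).
Civilian working-age population = 282.94 + 241.50 = 524.44 thousand.
Unemployment rate = 12.97 / 282.94 = 4.58%.
Labor force participation rate = 282.94 / 524.44 = 53.95%.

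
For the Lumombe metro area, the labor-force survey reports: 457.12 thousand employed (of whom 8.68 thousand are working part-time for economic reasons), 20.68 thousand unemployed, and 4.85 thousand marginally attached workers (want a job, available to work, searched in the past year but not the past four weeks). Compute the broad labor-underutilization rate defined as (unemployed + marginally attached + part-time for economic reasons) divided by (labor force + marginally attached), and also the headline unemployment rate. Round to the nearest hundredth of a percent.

Broad underutilization rate ≈ 7.09%; headline unemployment rate ≈ 4.33%.

Labor force = 457.12 + 20.68 = 477.80 thousand.
Numerator = 20.68 + 4.85 + 8.68 = 34.21 thousand.
Denominator = 477.80 + 4.85 = 482.65 thousand.
Broad rate = 34.21 / 482.65 = 7.09%.
Headline unemployment rate = 20.68 / 477.80 = 4.33%.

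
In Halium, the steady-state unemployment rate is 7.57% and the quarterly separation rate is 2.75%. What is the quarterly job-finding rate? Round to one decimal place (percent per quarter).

From u* = s/(s+f): f = s·(1−u)/u.
f = 2.75 × (1 − 0.0757) / 0.0757 = 2.5418 / 0.0757 ≈ 33.6% per quarter.

Job-finding rate ≈ 33.6% per quarter.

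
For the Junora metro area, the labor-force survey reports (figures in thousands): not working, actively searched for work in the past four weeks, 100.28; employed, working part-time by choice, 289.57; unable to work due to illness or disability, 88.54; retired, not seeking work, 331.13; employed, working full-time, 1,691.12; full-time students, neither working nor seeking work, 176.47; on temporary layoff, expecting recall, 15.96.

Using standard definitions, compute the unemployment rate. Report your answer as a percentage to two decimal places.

Employed = 289.57 + 1,691.12 = 1,980.69 thousand.
Unemployed = 100.28 + 15.96 = 116.24 thousand (jobless and actively searching, or on temporary layoff).
Labor force = 1,980.69 + 116.24 = 2,096.93 thousand.
Unemployment rate = 116.24 / 2,096.93 = 5.54%.

Unemployment rate ≈ 5.54%.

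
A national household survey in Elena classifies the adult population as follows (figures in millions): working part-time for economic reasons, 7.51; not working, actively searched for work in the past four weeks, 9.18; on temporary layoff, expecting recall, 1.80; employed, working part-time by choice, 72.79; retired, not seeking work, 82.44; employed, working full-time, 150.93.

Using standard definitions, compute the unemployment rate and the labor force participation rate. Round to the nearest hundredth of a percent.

Unemployment rate ≈ 4.53%; labor force participation rate ≈ 74.61%.

Employed = 7.51 + 72.79 + 150.93 = 231.23 million (anyone who worked, including part-time for economic reasons, counts as employed).
Unemployed = 9.18 + 1.80 = 10.98 million (jobless and actively searching, or on temporary layoff).
Labor force = 231.23 + 10.98 = 242.21 million.
Not in labor force = 82.44 million (those not working and not actively searching are outside the labor force).
Civilian working-age population = 242.21 + 82.44 = 324.65 million.
Unemployment rate = 10.98 / 242.21 = 4.53%.
Labor force participation rate = 242.21 / 324.65 = 74.61%.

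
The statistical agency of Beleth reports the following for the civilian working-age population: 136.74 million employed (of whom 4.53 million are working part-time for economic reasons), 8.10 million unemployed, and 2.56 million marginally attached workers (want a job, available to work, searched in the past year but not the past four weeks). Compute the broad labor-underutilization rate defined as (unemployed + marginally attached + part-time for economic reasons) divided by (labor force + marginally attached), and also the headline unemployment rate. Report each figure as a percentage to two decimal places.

Broad underutilization rate ≈ 10.31%; headline unemployment rate ≈ 5.59%.

Labor force = 136.74 + 8.10 = 144.84 million.
Numerator = 8.10 + 2.56 + 4.53 = 15.19 million.
Denominator = 144.84 + 2.56 = 147.40 million.
Broad rate = 15.19 / 147.40 = 10.31%.
Headline unemployment rate = 8.10 / 144.84 = 5.59%.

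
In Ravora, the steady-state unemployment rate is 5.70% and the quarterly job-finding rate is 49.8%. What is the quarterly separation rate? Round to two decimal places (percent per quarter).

Separation rate ≈ 3.01% per quarter.

From u* = s/(s+f): s = u·f/(1−u).
s = 0.0570 × 49.8 / (1 − 0.0570) = 2.8386 / 0.9430 ≈ 3.01% per quarter.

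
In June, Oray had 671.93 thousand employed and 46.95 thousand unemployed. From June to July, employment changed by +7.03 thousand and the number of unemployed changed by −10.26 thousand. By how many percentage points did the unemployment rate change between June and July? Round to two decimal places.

June: labor force = 671.93 + 46.95 = 718.88; u = 46.95/718.88 = 6.53%.
July: labor force = 678.96 + 36.69 = 715.65; u = 36.69/715.65 = 5.13%.
Change = 5.13% − 6.53% = −1.40 pp.

The unemployment rate changed by −1.40 percentage points.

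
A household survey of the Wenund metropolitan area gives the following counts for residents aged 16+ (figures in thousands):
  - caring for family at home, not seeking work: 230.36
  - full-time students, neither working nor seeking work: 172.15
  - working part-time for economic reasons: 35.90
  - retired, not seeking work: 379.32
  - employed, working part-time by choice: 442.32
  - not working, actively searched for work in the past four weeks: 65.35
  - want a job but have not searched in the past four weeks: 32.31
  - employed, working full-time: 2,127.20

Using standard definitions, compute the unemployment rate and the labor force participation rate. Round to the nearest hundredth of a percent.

Unemployment rate ≈ 2.45%; labor force participation rate ≈ 76.64%.

Employed = 35.90 + 442.32 + 2,127.20 = 2,605.42 thousand (anyone who worked, including part-time for economic reasons, counts as employed).
Unemployed = 65.35 thousand.
Labor force = 2,605.42 + 65.35 = 2,670.77 thousand.
Not in labor force = 230.36 + 172.15 + 379.32 + 32.31 = 814.14 thousand (those not working and not actively searching are outside the labor force — including those who want a job but have given up searching).
Civilian working-age population = 2,670.77 + 814.14 = 3,484.91 thousand.
Unemployment rate = 65.35 / 2,670.77 = 2.45%.
Labor force participation rate = 2,670.77 / 3,484.91 = 76.64%.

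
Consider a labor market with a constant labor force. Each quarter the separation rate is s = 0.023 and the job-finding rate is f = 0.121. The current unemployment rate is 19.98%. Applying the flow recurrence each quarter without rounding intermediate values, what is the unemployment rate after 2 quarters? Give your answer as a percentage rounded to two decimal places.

Unemployment rate after two quarters ≈ 18.91%.

With a fixed labor force, u_{t+1} = u_t + s·(1−u_t) − f·u_t = u_t·(1−s−f) + s.
Here 1−s−f = 0.856 and s = 0.023.
u_1 = 0.199800 × 0.856 + 0.023 = 0.194029.
u_2 = 0.194029 × 0.856 + 0.023 = 0.189089.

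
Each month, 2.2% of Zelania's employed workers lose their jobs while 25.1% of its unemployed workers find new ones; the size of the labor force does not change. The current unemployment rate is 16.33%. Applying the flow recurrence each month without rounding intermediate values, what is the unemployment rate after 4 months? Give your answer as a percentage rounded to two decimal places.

Unemployment rate after four months ≈ 10.37%.

With a fixed labor force, u_{t+1} = u_t + s·(1−u_t) − f·u_t = u_t·(1−s−f) + s.
Here 1−s−f = 0.727 and s = 0.022.
u_1 = 0.163300 × 0.727 + 0.022 = 0.140719.
u_2 = 0.140719 × 0.727 + 0.022 = 0.124303.
u_3 = 0.124303 × 0.727 + 0.022 = 0.112368.
u_4 = 0.112368 × 0.727 + 0.022 = 0.103692.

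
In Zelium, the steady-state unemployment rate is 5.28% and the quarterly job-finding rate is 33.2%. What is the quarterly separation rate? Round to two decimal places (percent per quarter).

From u* = s/(s+f): s = u·f/(1−u).
s = 0.0528 × 33.2 / (1 − 0.0528) = 1.7530 / 0.9472 ≈ 1.85% per quarter.

Separation rate ≈ 1.85% per quarter.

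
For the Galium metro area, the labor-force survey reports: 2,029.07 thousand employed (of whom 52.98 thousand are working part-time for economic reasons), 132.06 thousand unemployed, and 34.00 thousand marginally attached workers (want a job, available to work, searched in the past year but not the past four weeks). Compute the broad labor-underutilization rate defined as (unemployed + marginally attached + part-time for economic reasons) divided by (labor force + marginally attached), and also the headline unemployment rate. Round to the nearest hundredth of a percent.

Labor force = 2,029.07 + 132.06 = 2,161.13 thousand.
Numerator = 132.06 + 34.00 + 52.98 = 219.04 thousand.
Denominator = 2,161.13 + 34.00 = 2,195.13 thousand.
Broad rate = 219.04 / 2,195.13 = 9.98%.
Headline unemployment rate = 132.06 / 2,161.13 = 6.11%.

Broad underutilization rate ≈ 9.98%; headline unemployment rate ≈ 6.11%.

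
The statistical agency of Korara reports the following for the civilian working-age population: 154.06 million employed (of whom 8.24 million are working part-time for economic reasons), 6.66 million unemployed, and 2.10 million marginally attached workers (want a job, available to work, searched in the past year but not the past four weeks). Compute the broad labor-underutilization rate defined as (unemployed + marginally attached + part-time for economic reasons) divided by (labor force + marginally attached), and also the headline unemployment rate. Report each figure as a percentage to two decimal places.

Broad underutilization rate ≈ 10.44%; headline unemployment rate ≈ 4.14%.

Labor force = 154.06 + 6.66 = 160.72 million.
Numerator = 6.66 + 2.10 + 8.24 = 17.00 million.
Denominator = 160.72 + 2.10 = 162.82 million.
Broad rate = 17.00 / 162.82 = 10.44%.
Headline unemployment rate = 6.66 / 160.72 = 4.14%.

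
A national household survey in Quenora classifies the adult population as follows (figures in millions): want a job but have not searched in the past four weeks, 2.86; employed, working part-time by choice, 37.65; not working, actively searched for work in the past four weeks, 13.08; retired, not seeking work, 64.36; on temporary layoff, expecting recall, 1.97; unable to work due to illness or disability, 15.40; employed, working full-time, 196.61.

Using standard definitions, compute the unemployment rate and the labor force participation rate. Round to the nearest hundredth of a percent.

Unemployment rate ≈ 6.04%; labor force participation rate ≈ 75.11%.

Employed = 37.65 + 196.61 = 234.26 million.
Unemployed = 13.08 + 1.97 = 15.05 million (jobless and actively searching, or on temporary layoff).
Labor force = 234.26 + 15.05 = 249.31 million.
Not in labor force = 2.86 + 64.36 + 15.40 = 82.62 million (those not working and not actively searching are outside the labor force — including those who want a job but have given up searching).
Civilian working-age population = 249.31 + 82.62 = 331.93 million.
Unemployment rate = 15.05 / 249.31 = 6.04%.
Labor force participation rate = 249.31 / 331.93 = 75.11%.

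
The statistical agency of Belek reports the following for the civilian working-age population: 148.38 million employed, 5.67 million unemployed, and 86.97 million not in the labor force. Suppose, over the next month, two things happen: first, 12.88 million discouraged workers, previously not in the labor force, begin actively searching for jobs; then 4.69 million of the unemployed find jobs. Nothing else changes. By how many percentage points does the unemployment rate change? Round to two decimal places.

The unemployment rate changes by +4.62 percentage points.

Initially, labor force = 148.38 + 5.67 = 154.05 million, so u = 5.67/154.05 = 3.68%.
After the first change, unemployed and labor force both rise by 12.88 → E = 148.38, U = 18.55, labor force = 166.93 million.
After the second change, unemployed falls and employed rises by 4.69; labor force unchanged → E = 153.07, U = 13.86, labor force = 166.93 million.
New unemployment rate = 13.86 / 166.93 = 8.30%.
Change = 8.30% − 3.68% = +4.62 percentage points.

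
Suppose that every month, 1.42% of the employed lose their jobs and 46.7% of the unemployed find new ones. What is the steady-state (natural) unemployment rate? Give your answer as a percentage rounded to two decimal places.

At steady state the flows balance: s·E = f·U, so U/(E+U) = s/(s+f).
u* = 1.42 / (1.42 + 46.7) = 1.42 / 48.12 = 2.95%.

Steady-state unemployment rate ≈ 2.95%.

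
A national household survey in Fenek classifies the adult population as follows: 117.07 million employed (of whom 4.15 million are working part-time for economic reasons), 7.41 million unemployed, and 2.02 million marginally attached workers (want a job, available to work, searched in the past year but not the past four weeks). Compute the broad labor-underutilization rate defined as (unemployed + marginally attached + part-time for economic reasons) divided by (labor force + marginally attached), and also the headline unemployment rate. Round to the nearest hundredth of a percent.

Broad underutilization rate ≈ 10.74%; headline unemployment rate ≈ 5.95%.

Labor force = 117.07 + 7.41 = 124.48 million.
Numerator = 7.41 + 2.02 + 4.15 = 13.58 million.
Denominator = 124.48 + 2.02 = 126.50 million.
Broad rate = 13.58 / 126.50 = 10.74%.
Headline unemployment rate = 7.41 / 124.48 = 5.95%.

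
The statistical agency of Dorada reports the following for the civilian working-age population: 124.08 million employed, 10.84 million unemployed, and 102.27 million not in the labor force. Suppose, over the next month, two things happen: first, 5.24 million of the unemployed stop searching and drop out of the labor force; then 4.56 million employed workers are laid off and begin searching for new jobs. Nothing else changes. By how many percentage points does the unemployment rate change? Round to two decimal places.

Initially, labor force = 124.08 + 10.84 = 134.92 million, so u = 10.84/134.92 = 8.03%.
After the first change, unemployed and labor force both fall by 5.24 → E = 124.08, U = 5.60, labor force = 129.68 million.
After the second change, employed falls and unemployed rises by 4.56; labor force unchanged → E = 119.52, U = 10.16, labor force = 129.68 million.
New unemployment rate = 10.16 / 129.68 = 7.83%.
Change = 7.83% − 8.03% = −0.20 percentage points.

The unemployment rate changes by −0.20 percentage points.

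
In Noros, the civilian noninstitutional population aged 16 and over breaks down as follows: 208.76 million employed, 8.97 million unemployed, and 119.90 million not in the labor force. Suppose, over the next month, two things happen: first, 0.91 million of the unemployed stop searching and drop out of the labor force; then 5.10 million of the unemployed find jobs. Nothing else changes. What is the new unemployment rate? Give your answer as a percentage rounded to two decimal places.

Initially, labor force = 208.76 + 8.97 = 217.73 million, so u = 8.97/217.73 = 4.12%.
After the first change, unemployed and labor force both fall by 0.91 → E = 208.76, U = 8.06, labor force = 216.82 million.
After the second change, unemployed falls and employed rises by 5.10; labor force unchanged → E = 213.86, U = 2.96, labor force = 216.82 million.
New unemployment rate = 2.96 / 216.82 = 1.37%.

New unemployment rate ≈ 1.37%.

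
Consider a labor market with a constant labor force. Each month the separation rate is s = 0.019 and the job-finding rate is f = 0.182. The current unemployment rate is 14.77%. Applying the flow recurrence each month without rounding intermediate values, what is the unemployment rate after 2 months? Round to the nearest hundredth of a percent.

Unemployment rate after two months ≈ 12.85%.

With a fixed labor force, u_{t+1} = u_t + s·(1−u_t) − f·u_t = u_t·(1−s−f) + s.
Here 1−s−f = 0.799 and s = 0.019.
u_1 = 0.147700 × 0.799 + 0.019 = 0.137012.
u_2 = 0.137012 × 0.799 + 0.019 = 0.128473.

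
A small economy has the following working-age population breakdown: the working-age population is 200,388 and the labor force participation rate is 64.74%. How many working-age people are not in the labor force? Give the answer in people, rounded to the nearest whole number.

Share not in the labor force = 1 − 0.6474 = 0.3526.
Not in labor force = 0.3526 × 200,388 ≈ 70,657.

About 70,657 are not in the labor force.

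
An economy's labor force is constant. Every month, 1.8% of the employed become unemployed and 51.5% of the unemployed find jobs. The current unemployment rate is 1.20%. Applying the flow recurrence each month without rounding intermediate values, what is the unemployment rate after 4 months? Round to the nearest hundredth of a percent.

With a fixed labor force, u_{t+1} = u_t + s·(1−u_t) − f·u_t = u_t·(1−s−f) + s.
Here 1−s−f = 0.467 and s = 0.018.
u_1 = 0.012000 × 0.467 + 0.018 = 0.023604.
u_2 = 0.023604 × 0.467 + 0.018 = 0.029023.
u_3 = 0.029023 × 0.467 + 0.018 = 0.031554.
u_4 = 0.031554 × 0.467 + 0.018 = 0.032736.

Unemployment rate after four months ≈ 3.27%.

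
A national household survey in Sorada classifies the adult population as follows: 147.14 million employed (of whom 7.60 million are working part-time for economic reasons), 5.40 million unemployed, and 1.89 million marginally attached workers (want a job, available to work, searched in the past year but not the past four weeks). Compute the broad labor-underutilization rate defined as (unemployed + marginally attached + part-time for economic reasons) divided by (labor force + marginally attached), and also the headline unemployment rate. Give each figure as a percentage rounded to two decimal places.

Broad underutilization rate ≈ 9.64%; headline unemployment rate ≈ 3.54%.

Labor force = 147.14 + 5.40 = 152.54 million.
Numerator = 5.40 + 1.89 + 7.60 = 14.89 million.
Denominator = 152.54 + 1.89 = 154.43 million.
Broad rate = 14.89 / 154.43 = 9.64%.
Headline unemployment rate = 5.40 / 152.54 = 3.54%.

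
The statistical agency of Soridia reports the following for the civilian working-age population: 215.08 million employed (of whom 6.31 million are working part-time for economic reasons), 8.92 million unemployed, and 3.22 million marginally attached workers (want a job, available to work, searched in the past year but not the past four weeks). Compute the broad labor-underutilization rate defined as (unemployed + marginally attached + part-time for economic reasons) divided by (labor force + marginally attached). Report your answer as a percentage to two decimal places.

Broad underutilization rate ≈ 8.12%.

Labor force = 215.08 + 8.92 = 224.00 million.
Numerator = 8.92 + 3.22 + 6.31 = 18.45 million.
Denominator = 224.00 + 3.22 = 227.22 million.
Broad rate = 18.45 / 227.22 = 8.12%.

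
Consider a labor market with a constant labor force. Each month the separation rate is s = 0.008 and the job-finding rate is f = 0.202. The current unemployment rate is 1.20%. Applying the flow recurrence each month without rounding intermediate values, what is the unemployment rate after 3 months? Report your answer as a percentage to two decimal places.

Unemployment rate after three months ≈ 2.52%.

With a fixed labor force, u_{t+1} = u_t + s·(1−u_t) − f·u_t = u_t·(1−s−f) + s.
Here 1−s−f = 0.790 and s = 0.008.
u_1 = 0.012000 × 0.790 + 0.008 = 0.017480.
u_2 = 0.017480 × 0.790 + 0.008 = 0.021809.
u_3 = 0.021809 × 0.790 + 0.008 = 0.025229.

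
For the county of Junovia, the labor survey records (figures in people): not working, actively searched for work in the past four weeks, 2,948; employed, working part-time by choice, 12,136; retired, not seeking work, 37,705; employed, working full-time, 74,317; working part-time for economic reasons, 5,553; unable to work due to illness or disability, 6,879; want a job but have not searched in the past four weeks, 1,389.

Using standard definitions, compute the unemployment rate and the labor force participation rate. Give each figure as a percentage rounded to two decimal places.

Unemployment rate ≈ 3.10%; labor force participation rate ≈ 67.38%.

Employed = 12,136 + 74,317 + 5,553 = 92,006 (anyone who worked, including part-time for economic reasons, counts as employed).
Unemployed = 2,948.
Labor force = 92,006 + 2,948 = 94,954.
Not in labor force = 37,705 + 6,879 + 1,389 = 45,973 (those not working and not actively searching are outside the labor force — including those who want a job but have given up searching).
Civilian working-age population = 94,954 + 45,973 = 140,927.
Unemployment rate = 2,948 / 94,954 = 3.10%.
Labor force participation rate = 94,954 / 140,927 = 67.38%.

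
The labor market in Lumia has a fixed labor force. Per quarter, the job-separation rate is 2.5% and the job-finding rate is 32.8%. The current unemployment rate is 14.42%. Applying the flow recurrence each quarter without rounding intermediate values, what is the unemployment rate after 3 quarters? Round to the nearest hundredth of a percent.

Unemployment rate after three quarters ≈ 9.07%.

With a fixed labor force, u_{t+1} = u_t + s·(1−u_t) − f·u_t = u_t·(1−s−f) + s.
Here 1−s−f = 0.647 and s = 0.025.
u_1 = 0.144200 × 0.647 + 0.025 = 0.118297.
u_2 = 0.118297 × 0.647 + 0.025 = 0.101538.
u_3 = 0.101538 × 0.647 + 0.025 = 0.090695.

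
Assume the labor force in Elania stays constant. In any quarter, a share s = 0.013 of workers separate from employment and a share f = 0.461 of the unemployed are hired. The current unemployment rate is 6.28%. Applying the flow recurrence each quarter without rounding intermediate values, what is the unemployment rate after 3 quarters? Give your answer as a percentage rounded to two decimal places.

Unemployment rate after three quarters ≈ 3.26%.

With a fixed labor force, u_{t+1} = u_t + s·(1−u_t) − f·u_t = u_t·(1−s−f) + s.
Here 1−s−f = 0.526 and s = 0.013.
u_1 = 0.062800 × 0.526 + 0.013 = 0.046033.
u_2 = 0.046033 × 0.526 + 0.013 = 0.037213.
u_3 = 0.037213 × 0.526 + 0.013 = 0.032574.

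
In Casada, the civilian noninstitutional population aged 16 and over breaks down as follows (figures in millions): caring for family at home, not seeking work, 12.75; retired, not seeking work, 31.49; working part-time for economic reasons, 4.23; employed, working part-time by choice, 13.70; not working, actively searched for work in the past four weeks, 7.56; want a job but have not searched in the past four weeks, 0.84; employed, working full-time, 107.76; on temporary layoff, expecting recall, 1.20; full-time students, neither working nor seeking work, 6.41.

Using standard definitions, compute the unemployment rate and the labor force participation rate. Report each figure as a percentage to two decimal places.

Employed = 4.23 + 13.70 + 107.76 = 125.69 million (anyone who worked, including part-time for economic reasons, counts as employed).
Unemployed = 7.56 + 1.20 = 8.76 million (jobless and actively searching, or on temporary layoff).
Labor force = 125.69 + 8.76 = 134.45 million.
Not in labor force = 12.75 + 31.49 + 0.84 + 6.41 = 51.49 million (those not working and not actively searching are outside the labor force — including those who want a job but have given up searching).
Civilian working-age population = 134.45 + 51.49 = 185.94 million.
Unemployment rate = 8.76 / 134.45 = 6.52%.
Labor force participation rate = 134.45 / 185.94 = 72.31%.

Unemployment rate ≈ 6.52%; labor force participation rate ≈ 72.31%.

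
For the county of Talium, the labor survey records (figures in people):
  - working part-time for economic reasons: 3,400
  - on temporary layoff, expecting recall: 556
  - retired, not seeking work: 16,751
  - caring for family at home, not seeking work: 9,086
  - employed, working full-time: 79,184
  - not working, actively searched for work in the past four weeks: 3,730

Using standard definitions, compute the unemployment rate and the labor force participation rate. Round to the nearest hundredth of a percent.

Unemployment rate ≈ 4.93%; labor force participation rate ≈ 77.08%.

Employed = 3,400 + 79,184 = 82,584 (anyone who worked, including part-time for economic reasons, counts as employed).
Unemployed = 556 + 3,730 = 4,286 (jobless and actively searching, or on temporary layoff).
Labor force = 82,584 + 4,286 = 86,870.
Not in labor force = 16,751 + 9,086 = 25,837 (those not working and not actively searching are outside the labor force).
Civilian working-age population = 86,870 + 25,837 = 112,707.
Unemployment rate = 4,286 / 86,870 = 4.93%.
Labor force participation rate = 86,870 / 112,707 = 77.08%.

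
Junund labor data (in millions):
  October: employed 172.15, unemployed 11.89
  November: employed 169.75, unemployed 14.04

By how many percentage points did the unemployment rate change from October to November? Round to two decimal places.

October: labor force = 172.15 + 11.89 = 184.04; u = 11.89/184.04 = 6.46%.
November: labor force = 169.75 + 14.04 = 183.79; u = 14.04/183.79 = 7.64%.
Change = 7.64% − 6.46% = +1.18 pp.

The unemployment rate changed by +1.18 percentage points.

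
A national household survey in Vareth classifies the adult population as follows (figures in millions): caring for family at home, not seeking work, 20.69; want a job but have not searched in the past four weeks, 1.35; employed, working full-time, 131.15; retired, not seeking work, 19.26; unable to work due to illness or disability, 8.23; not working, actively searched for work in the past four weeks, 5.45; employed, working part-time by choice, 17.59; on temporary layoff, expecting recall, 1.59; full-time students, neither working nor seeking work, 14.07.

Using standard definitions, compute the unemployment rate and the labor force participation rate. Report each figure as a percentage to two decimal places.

Employed = 131.15 + 17.59 = 148.74 million.
Unemployed = 5.45 + 1.59 = 7.04 million (jobless and actively searching, or on temporary layoff).
Labor force = 148.74 + 7.04 = 155.78 million.
Not in labor force = 20.69 + 1.35 + 19.26 + 8.23 + 14.07 = 63.60 million (those not working and not actively searching are outside the labor force — including those who want a job but have given up searching).
Civilian working-age population = 155.78 + 63.60 = 219.38 million.
Unemployment rate = 7.04 / 155.78 = 4.52%.
Labor force participation rate = 155.78 / 219.38 = 71.01%.

Unemployment rate ≈ 4.52%; labor force participation rate ≈ 71.01%.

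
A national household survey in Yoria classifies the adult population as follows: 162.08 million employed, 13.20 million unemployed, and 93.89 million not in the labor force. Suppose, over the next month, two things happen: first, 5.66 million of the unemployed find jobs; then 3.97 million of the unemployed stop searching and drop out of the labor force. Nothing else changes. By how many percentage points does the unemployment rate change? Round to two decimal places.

The unemployment rate changes by −5.45 percentage points.

Initially, labor force = 162.08 + 13.20 = 175.28 million, so u = 13.20/175.28 = 7.53%.
After the first change, unemployed falls and employed rises by 5.66; labor force unchanged → E = 167.74, U = 7.54, labor force = 175.28 million.
After the second change, unemployed and labor force both fall by 3.97 → E = 167.74, U = 3.57, labor force = 171.31 million.
New unemployment rate = 3.57 / 171.31 = 2.08%.
Change = 2.08% − 7.53% = −5.45 percentage points.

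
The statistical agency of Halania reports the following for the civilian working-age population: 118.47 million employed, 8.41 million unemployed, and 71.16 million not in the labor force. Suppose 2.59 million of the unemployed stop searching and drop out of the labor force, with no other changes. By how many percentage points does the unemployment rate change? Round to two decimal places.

Initially, labor force = 118.47 + 8.41 = 126.88 million, so u = 8.41/126.88 = 6.63%.
After the change, unemployed and labor force both fall by 2.59 → E = 118.47, U = 5.82, labor force = 124.29 million.
New unemployment rate = 5.82 / 124.29 = 4.68%.
Change = 4.68% − 6.63% = −1.95 percentage points.

The unemployment rate changes by −1.95 percentage points.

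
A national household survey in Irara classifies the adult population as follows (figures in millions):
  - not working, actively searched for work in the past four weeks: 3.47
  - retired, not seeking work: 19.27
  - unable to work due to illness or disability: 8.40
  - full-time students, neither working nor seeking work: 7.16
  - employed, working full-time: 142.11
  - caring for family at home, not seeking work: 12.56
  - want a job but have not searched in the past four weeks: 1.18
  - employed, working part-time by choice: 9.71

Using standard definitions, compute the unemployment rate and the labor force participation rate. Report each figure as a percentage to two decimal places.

Unemployment rate ≈ 2.23%; labor force participation rate ≈ 76.17%.

Employed = 142.11 + 9.71 = 151.82 million.
Unemployed = 3.47 million.
Labor force = 151.82 + 3.47 = 155.29 million.
Not in labor force = 19.27 + 8.40 + 7.16 + 12.56 + 1.18 = 48.57 million (those not working and not actively searching are outside the labor force — including those who want a job but have given up searching).
Civilian working-age population = 155.29 + 48.57 = 203.86 million.
Unemployment rate = 3.47 / 155.29 = 2.23%.
Labor force participation rate = 155.29 / 203.86 = 76.17%.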